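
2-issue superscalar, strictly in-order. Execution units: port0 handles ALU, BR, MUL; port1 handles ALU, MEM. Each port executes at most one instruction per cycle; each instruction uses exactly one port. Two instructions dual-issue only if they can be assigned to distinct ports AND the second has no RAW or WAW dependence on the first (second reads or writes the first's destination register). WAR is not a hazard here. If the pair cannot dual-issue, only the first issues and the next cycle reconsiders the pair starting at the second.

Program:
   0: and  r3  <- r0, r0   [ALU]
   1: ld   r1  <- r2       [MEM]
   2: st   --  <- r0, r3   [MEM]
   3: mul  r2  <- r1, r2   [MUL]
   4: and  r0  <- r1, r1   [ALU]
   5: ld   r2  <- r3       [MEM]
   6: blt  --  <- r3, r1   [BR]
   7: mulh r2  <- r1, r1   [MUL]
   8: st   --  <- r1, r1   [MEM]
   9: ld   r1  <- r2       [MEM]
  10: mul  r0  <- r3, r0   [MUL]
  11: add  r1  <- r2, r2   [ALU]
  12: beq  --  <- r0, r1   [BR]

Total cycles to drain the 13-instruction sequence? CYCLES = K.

[0] i0,i1  and.ALU;ld.MEM  -- 2-wide
[1] i2,i3  st.MEM;mul.MUL  -- 2-wide
[2] i4,i5  and.ALU;ld.MEM  -- 2-wide
[3] i6  blt.BR  -- no-port BR/MUL
[4] i7,i8  mulh.MUL;st.MEM  -- 2-wide
[5] i9,i10  ld.MEM;mul.MUL  -- 2-wide
[6] i11  add.ALU  -- RAW r1
[7] i12  beq.BR  -- tail

CYCLES = 8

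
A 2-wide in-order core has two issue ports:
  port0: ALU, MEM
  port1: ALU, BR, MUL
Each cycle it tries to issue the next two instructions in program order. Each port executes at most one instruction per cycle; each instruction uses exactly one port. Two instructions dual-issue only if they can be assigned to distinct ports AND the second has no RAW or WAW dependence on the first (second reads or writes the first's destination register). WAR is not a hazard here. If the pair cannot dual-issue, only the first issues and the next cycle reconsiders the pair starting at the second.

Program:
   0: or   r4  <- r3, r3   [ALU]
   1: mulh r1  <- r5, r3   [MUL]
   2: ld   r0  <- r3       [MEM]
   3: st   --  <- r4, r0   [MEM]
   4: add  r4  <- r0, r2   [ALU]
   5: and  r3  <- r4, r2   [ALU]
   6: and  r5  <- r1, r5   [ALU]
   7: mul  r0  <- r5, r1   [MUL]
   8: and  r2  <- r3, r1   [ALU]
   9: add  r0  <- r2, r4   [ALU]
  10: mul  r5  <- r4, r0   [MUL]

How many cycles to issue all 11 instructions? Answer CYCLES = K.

CYCLES = 7

[0] i0+i1  or.ALU+mulh.MUL  -- dual
[1] i2  ld.MEM  -- no-port MEM/MEM
[2] i3+i4  st.MEM+add.ALU  -- dual
[3] i5+i6  and.ALU+and.ALU  -- dual
[4] i7+i8  mul.MUL+and.ALU  -- dual
[5] i9  add.ALU  -- RAW r0
[6] i10  mul.MUL  -- tail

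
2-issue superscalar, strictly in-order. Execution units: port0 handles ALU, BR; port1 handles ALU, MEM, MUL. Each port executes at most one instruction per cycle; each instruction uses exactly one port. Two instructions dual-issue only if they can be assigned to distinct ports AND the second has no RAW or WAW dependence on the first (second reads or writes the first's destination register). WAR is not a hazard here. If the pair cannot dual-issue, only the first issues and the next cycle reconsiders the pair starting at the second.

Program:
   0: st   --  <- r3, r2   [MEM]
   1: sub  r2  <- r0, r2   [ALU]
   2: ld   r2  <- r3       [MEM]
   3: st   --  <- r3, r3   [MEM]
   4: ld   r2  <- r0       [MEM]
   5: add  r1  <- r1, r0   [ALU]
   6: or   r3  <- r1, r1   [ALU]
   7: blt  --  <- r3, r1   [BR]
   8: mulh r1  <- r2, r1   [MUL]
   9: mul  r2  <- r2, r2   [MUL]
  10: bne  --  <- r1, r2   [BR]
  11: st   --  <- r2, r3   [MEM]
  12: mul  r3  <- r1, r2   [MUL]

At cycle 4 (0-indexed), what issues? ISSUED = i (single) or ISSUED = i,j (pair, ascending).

0. st;sub @i0/i1  | pair
1. ld @i2  | no-port MEM/MEM
2. st @i3  | no-port MEM/MEM
3. ld;add @i4/i5  | pair
4. or @i6  | RAW r3
5. blt;mulh @i7/i8  | pair
6. mul @i9  | RAW r2
7. bne;st @i10/i11  | pair
8. mul @i12  | tail

ISSUED = 6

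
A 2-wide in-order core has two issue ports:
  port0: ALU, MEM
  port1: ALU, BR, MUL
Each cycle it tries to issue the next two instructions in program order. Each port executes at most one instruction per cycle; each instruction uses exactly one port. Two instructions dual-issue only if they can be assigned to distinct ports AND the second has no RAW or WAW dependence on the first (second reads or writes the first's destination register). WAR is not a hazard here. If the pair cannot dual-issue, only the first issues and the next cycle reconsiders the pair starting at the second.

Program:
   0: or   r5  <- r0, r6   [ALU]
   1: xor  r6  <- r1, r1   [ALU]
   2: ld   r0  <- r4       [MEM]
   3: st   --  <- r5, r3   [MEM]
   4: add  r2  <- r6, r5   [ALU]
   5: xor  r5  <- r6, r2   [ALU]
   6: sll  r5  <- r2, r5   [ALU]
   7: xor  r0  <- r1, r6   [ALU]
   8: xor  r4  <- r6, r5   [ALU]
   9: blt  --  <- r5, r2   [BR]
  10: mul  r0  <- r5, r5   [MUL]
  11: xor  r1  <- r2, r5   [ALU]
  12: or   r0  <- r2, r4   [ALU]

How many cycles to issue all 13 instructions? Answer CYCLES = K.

CYCLES = 8

[0] i0&i1  or;xor  -- 2-wide
[1] i2  ld  -- no-port MEM/MEM
[2] i3&i4  st;add  -- 2-wide
[3] i5  xor  -- RAW+WAW r5
[4] i6&i7  sll;xor  -- 2-wide
[5] i8&i9  xor;blt  -- 2-wide
[6] i10&i11  mul;xor  -- 2-wide
[7] i12  or  -- tail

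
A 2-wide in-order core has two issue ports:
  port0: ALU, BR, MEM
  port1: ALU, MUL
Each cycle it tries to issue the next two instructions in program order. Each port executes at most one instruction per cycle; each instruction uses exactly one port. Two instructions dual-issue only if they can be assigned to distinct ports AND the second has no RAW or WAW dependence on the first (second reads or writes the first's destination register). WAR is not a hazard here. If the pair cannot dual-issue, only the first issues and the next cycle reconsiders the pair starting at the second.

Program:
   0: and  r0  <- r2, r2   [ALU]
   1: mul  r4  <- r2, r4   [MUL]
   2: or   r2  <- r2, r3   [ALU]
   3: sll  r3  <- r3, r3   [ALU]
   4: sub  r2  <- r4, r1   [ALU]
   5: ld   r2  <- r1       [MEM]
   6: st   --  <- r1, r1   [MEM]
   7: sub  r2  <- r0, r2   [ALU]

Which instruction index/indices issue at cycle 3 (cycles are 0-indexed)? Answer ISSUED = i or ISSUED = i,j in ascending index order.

#0 head=0: and.ALU mul.MUL i0,i1 dual
#1 head=2: or.ALU sll.ALU i2,i3 dual
#2 head=4: sub.ALU i4 WAW r2
#3 head=5: ld.MEM i5 no-port MEM/MEM
#4 head=6: st.MEM sub.ALU i6,i7 dual

ISSUED = 5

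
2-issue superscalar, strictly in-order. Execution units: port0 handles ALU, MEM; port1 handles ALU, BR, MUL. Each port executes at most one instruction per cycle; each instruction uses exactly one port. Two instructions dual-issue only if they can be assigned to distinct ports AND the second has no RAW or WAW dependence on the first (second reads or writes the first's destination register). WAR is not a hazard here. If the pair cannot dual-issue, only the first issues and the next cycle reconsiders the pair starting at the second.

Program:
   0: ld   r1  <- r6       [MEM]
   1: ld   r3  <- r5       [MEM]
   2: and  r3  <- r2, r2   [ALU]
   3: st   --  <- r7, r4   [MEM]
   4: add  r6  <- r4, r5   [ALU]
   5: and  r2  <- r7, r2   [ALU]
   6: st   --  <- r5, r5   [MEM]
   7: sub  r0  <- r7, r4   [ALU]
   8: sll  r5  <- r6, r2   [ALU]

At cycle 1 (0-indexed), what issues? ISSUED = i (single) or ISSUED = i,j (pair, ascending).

ISSUED = 1

  cy0 -> i0 (ld.MEM) no-port MEM/MEM
  cy1 -> i1 (ld.MEM) WAW r3
  cy2 -> i2+i3 (and.ALU;st.MEM) 2-wide
  cy3 -> i4+i5 (add.ALU;and.ALU) 2-wide
  cy4 -> i6+i7 (st.MEM;sub.ALU) 2-wide
  cy5 -> i8 (sll.ALU) tail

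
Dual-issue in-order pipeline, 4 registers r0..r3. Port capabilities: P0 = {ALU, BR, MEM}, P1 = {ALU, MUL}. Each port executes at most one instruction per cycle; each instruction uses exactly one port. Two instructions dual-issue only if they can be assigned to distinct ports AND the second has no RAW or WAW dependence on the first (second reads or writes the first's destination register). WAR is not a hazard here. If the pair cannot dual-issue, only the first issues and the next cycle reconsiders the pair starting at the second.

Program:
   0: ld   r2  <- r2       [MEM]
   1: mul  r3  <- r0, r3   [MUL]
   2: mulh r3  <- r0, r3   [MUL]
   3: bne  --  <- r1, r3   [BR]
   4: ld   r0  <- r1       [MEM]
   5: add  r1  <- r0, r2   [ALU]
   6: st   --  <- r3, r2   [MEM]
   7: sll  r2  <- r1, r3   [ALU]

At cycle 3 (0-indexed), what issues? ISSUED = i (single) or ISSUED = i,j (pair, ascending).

ISSUED = 4

c0: i0&i1 ld.MEM mul.MUL  pair
c1: i2 mulh.MUL  RAW r3
c2: i3 bne.BR  no-port BR/MEM
c3: i4 ld.MEM  RAW r0
c4: i5&i6 add.ALU st.MEM  pair
c5: i7 sll.ALU  tail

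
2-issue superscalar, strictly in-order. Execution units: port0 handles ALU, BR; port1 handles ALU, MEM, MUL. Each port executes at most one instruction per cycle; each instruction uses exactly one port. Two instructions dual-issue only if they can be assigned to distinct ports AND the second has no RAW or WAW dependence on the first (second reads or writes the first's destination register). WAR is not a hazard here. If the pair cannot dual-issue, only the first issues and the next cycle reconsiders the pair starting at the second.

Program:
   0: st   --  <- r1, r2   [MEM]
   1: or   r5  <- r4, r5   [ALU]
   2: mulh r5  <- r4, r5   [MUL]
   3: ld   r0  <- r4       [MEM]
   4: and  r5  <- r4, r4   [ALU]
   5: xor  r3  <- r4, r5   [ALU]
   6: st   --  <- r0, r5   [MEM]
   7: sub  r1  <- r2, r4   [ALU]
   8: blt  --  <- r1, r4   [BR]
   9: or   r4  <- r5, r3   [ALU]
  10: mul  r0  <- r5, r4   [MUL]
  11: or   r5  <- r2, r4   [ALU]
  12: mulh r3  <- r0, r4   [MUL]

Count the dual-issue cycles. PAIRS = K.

c0: i0,i1 st.MEM or.ALU  2-wide
c1: i2 mulh.MUL  no-port MUL/MEM
c2: i3,i4 ld.MEM and.ALU  2-wide
c3: i5,i6 xor.ALU st.MEM  2-wide
c4: i7 sub.ALU  RAW r1
c5: i8,i9 blt.BR or.ALU  2-wide
c6: i10,i11 mul.MUL or.ALU  2-wide
c7: i12 mulh.MUL  tail

PAIRS = 5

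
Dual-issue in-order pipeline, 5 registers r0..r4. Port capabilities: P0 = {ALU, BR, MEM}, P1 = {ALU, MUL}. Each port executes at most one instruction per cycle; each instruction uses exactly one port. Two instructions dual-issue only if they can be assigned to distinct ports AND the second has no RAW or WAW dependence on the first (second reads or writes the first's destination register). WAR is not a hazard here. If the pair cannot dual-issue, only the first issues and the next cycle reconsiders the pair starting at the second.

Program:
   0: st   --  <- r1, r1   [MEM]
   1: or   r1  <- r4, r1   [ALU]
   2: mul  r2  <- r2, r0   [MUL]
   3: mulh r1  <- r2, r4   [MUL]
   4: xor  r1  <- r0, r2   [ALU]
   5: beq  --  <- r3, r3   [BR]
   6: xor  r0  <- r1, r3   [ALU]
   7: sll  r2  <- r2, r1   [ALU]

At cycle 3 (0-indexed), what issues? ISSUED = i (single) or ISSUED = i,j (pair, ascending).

ISSUED = 4,5

0. st.MEM;or.ALU @i0,i1  | 2-wide
1. mul.MUL @i2  | no-port MUL/MUL
2. mulh.MUL @i3  | WAW r1
3. xor.ALU;beq.BR @i4,i5  | 2-wide
4. xor.ALU;sll.ALU @i6,i7  | 2-wide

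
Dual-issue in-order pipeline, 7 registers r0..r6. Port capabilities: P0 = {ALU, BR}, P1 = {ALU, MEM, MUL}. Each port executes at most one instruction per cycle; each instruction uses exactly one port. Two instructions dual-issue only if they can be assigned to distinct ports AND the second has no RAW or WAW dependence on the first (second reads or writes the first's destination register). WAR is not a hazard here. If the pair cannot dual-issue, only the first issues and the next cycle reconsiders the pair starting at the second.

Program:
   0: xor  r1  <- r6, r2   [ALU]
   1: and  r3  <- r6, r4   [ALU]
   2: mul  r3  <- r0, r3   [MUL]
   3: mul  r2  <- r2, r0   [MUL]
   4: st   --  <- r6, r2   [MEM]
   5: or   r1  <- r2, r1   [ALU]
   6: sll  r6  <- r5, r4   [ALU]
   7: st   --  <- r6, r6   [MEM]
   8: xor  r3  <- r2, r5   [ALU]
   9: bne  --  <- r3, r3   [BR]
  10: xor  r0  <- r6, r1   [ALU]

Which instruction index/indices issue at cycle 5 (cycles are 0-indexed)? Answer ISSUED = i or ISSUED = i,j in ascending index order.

ISSUED = 7,8

0. xor.ALU+and.ALU @i0+i1  | 2-wide
1. mul.MUL @i2  | no-port MUL/MUL
2. mul.MUL @i3  | no-port MUL/MEM
3. st.MEM+or.ALU @i4+i5  | 2-wide
4. sll.ALU @i6  | RAW r6
5. st.MEM+xor.ALU @i7+i8  | 2-wide
6. bne.BR+xor.ALU @i9+i10  | 2-wide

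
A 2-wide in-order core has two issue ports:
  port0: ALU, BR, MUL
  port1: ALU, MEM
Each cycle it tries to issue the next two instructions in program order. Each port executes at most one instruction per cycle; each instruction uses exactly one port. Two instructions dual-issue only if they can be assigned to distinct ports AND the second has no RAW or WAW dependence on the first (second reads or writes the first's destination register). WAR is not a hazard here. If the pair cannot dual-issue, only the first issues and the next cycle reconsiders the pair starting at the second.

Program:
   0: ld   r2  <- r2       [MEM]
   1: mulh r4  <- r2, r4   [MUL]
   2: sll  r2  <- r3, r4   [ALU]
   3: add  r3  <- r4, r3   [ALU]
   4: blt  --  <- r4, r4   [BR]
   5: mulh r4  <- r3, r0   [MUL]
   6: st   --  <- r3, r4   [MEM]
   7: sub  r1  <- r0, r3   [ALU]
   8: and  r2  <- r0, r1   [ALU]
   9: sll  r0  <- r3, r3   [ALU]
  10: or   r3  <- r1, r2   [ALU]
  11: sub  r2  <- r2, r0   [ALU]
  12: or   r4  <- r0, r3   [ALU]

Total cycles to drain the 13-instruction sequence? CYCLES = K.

t=0 i0:ld.MEM ; RAW r2
t=1 i1:mulh.MUL ; RAW r4
t=2 i2,i3:sll.ALU add.ALU ; 2-wide
t=3 i4:blt.BR ; no-port BR/MUL
t=4 i5:mulh.MUL ; RAW r4
t=5 i6,i7:st.MEM sub.ALU ; 2-wide
t=6 i8,i9:and.ALU sll.ALU ; 2-wide
t=7 i10,i11:or.ALU sub.ALU ; 2-wide
t=8 i12:or.ALU ; tail

CYCLES = 9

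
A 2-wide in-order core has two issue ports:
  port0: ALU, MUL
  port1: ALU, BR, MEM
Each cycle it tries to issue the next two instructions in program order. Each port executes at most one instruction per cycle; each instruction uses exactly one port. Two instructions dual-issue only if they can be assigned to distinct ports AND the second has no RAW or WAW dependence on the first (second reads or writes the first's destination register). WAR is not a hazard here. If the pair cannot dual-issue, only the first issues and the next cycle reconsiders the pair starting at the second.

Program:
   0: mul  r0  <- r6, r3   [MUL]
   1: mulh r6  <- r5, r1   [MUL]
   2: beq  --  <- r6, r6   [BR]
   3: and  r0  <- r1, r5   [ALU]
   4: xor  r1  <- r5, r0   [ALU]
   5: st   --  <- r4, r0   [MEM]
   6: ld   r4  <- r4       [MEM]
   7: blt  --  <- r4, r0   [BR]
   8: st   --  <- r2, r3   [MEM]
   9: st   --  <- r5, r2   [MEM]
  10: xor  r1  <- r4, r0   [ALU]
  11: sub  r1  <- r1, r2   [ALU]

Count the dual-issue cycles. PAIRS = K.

  cy0 -> i0 (mul.MUL) no-port MUL/MUL
  cy1 -> i1 (mulh.MUL) RAW r6
  cy2 -> i2/i3 (beq.BR/and.ALU) pair
  cy3 -> i4/i5 (xor.ALU/st.MEM) pair
  cy4 -> i6 (ld.MEM) no-port MEM/BR
  cy5 -> i7 (blt.BR) no-port BR/MEM
  cy6 -> i8 (st.MEM) no-port MEM/MEM
  cy7 -> i9/i10 (st.MEM/xor.ALU) pair
  cy8 -> i11 (sub.ALU) tail

PAIRS = 3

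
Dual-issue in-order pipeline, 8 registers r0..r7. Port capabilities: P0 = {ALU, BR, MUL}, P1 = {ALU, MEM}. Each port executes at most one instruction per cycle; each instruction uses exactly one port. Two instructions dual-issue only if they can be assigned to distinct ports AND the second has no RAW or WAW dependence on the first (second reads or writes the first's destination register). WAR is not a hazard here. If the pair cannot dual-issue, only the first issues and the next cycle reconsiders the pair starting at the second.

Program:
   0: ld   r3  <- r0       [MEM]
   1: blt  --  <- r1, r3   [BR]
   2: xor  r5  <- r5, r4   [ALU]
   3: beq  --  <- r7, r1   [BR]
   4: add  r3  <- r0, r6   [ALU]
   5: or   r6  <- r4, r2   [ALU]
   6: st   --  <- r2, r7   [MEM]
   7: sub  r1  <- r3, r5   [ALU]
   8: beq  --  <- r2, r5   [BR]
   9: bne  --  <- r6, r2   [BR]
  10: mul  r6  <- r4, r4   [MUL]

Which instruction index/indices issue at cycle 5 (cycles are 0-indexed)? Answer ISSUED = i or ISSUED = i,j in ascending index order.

ISSUED = 9

#0 head=0: ld i0 RAW r3
#1 head=1: blt/xor i1+i2 dual
#2 head=3: beq/add i3+i4 dual
#3 head=5: or/st i5+i6 dual
#4 head=7: sub/beq i7+i8 dual
#5 head=9: bne i9 no-port BR/MUL
#6 head=10: mul i10 tail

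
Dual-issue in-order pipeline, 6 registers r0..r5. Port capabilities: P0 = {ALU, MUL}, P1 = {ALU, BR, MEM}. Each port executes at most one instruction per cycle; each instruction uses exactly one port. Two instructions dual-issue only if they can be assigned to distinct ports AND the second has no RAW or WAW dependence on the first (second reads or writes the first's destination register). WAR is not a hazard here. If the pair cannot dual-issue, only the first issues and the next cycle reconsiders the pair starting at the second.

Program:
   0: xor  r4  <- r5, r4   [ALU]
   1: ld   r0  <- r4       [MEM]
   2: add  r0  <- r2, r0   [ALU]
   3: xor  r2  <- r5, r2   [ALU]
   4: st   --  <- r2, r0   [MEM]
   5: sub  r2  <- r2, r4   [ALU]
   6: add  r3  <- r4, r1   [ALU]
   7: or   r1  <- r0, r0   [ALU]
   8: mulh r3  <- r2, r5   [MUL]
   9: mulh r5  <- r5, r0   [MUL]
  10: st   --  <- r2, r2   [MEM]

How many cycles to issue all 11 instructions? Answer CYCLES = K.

CYCLES = 7

[0] i0  xor  -- RAW r4
[1] i1  ld  -- RAW+WAW r0
[2] i2,i3  add+xor  -- pair
[3] i4,i5  st+sub  -- pair
[4] i6,i7  add+or  -- pair
[5] i8  mulh  -- no-port MUL/MUL
[6] i9,i10  mulh+st  -- pair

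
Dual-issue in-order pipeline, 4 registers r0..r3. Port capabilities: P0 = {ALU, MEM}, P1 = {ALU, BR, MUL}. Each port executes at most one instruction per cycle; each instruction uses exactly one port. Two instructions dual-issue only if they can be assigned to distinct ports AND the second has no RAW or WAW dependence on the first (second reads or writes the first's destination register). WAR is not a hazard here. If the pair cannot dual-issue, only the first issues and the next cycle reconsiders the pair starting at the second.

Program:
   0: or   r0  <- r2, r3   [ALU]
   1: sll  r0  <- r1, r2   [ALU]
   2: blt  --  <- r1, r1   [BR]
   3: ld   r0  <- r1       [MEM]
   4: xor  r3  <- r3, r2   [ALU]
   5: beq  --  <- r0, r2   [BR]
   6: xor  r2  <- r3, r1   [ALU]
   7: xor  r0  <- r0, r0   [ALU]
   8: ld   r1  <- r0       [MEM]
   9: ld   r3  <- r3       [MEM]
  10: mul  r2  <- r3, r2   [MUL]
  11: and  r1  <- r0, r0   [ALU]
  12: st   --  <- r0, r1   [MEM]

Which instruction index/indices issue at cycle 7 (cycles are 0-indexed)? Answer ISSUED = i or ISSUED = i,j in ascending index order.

ISSUED = 10,11

  cy0 -> i0 (or.ALU) WAW r0
  cy1 -> i1/i2 (sll.ALU;blt.BR) dual
  cy2 -> i3/i4 (ld.MEM;xor.ALU) dual
  cy3 -> i5/i6 (beq.BR;xor.ALU) dual
  cy4 -> i7 (xor.ALU) RAW r0
  cy5 -> i8 (ld.MEM) no-port MEM/MEM
  cy6 -> i9 (ld.MEM) RAW r3
  cy7 -> i10/i11 (mul.MUL;and.ALU) dual
  cy8 -> i12 (st.MEM) tail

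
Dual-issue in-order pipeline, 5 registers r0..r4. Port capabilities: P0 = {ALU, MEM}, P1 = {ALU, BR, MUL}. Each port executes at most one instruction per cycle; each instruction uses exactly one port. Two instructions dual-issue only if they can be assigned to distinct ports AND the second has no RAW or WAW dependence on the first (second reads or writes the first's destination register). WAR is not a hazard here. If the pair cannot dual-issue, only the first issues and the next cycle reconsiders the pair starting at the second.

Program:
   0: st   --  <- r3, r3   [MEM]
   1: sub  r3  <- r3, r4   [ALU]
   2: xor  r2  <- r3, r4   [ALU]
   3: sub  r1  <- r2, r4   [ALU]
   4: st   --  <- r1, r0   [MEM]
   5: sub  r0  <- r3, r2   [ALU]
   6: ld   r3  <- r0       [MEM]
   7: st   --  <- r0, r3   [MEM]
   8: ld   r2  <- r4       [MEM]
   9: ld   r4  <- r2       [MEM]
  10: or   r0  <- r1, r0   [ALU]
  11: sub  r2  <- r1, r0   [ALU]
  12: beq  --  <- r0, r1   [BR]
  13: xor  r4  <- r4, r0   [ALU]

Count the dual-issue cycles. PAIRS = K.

PAIRS = 4

[0] i0+i1  st.MEM;sub.ALU  -- dual
[1] i2  xor.ALU  -- RAW r2
[2] i3  sub.ALU  -- RAW r1
[3] i4+i5  st.MEM;sub.ALU  -- dual
[4] i6  ld.MEM  -- no-port MEM/MEM
[5] i7  st.MEM  -- no-port MEM/MEM
[6] i8  ld.MEM  -- no-port MEM/MEM
[7] i9+i10  ld.MEM;or.ALU  -- dual
[8] i11+i12  sub.ALU;beq.BR  -- dual
[9] i13  xor.ALU  -- tail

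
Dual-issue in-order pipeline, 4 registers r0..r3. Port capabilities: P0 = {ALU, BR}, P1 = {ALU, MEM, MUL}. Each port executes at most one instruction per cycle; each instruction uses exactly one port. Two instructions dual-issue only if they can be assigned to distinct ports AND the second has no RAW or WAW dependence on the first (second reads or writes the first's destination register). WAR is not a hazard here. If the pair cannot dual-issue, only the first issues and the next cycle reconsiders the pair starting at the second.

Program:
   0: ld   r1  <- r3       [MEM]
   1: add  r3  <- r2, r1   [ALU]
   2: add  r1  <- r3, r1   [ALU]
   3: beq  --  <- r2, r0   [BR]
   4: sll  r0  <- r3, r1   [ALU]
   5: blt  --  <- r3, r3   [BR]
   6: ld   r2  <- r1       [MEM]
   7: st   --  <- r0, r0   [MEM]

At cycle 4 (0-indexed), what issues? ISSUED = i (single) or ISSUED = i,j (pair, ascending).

ISSUED = 6

t=0 i0:ld ; RAW r1
t=1 i1:add ; RAW r3
t=2 i2+i3:add beq ; pair
t=3 i4+i5:sll blt ; pair
t=4 i6:ld ; no-port MEM/MEM
t=5 i7:st ; tail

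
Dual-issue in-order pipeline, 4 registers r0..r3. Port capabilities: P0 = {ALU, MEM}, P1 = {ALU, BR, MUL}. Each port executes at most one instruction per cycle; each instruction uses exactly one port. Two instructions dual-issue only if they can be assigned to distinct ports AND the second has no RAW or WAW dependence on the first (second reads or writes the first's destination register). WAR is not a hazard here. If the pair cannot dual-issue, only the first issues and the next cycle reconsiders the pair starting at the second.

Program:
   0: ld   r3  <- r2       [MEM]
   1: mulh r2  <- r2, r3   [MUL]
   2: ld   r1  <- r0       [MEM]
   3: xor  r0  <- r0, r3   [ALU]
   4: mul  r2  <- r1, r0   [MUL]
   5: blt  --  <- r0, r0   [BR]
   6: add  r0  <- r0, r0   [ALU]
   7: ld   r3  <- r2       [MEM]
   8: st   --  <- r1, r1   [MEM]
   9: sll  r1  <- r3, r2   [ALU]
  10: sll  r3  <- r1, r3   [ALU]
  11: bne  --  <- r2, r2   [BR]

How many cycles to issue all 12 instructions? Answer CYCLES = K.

  cy0 -> i0 (ld) RAW r3
  cy1 -> i1&i2 (mulh+ld) 2-wide
  cy2 -> i3 (xor) RAW r0
  cy3 -> i4 (mul) no-port MUL/BR
  cy4 -> i5&i6 (blt+add) 2-wide
  cy5 -> i7 (ld) no-port MEM/MEM
  cy6 -> i8&i9 (st+sll) 2-wide
  cy7 -> i10&i11 (sll+bne) 2-wide

CYCLES = 8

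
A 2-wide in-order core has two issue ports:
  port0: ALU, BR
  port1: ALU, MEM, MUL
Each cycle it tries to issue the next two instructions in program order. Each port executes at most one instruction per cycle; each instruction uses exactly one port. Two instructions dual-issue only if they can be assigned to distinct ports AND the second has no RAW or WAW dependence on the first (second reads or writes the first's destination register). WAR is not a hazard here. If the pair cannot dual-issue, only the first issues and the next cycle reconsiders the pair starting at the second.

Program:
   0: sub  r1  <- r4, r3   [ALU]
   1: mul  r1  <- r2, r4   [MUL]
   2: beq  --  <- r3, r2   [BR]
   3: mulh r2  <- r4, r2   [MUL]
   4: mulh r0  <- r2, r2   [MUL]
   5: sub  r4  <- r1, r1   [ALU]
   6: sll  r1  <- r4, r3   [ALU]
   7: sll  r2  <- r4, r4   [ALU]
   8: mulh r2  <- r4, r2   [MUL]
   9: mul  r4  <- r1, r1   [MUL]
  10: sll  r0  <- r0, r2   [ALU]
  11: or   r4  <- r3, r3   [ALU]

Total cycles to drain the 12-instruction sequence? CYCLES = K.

c0: i0 sub  WAW r1
c1: i1/i2 mul/beq  pair
c2: i3 mulh  no-port MUL/MUL
c3: i4/i5 mulh/sub  pair
c4: i6/i7 sll/sll  pair
c5: i8 mulh  no-port MUL/MUL
c6: i9/i10 mul/sll  pair
c7: i11 or  tail

CYCLES = 8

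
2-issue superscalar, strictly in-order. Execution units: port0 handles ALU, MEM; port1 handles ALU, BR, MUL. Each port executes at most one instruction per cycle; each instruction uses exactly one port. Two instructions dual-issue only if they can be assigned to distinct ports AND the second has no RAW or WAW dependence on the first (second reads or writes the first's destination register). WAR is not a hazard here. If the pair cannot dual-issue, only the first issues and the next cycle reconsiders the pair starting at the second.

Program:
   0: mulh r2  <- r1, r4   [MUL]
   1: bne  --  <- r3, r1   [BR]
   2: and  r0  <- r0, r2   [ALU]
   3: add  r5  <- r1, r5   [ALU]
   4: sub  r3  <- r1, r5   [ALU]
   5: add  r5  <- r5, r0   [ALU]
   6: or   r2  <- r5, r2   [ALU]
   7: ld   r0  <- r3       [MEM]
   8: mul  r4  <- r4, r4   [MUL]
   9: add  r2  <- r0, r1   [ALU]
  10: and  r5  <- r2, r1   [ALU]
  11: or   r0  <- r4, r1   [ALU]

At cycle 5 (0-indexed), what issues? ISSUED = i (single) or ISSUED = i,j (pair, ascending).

#0 head=0: mulh i0 no-port MUL/BR
#1 head=1: bne and i1,i2 pair
#2 head=3: add i3 RAW r5
#3 head=4: sub add i4,i5 pair
#4 head=6: or ld i6,i7 pair
#5 head=8: mul add i8,i9 pair
#6 head=10: and or i10,i11 pair

ISSUED = 8,9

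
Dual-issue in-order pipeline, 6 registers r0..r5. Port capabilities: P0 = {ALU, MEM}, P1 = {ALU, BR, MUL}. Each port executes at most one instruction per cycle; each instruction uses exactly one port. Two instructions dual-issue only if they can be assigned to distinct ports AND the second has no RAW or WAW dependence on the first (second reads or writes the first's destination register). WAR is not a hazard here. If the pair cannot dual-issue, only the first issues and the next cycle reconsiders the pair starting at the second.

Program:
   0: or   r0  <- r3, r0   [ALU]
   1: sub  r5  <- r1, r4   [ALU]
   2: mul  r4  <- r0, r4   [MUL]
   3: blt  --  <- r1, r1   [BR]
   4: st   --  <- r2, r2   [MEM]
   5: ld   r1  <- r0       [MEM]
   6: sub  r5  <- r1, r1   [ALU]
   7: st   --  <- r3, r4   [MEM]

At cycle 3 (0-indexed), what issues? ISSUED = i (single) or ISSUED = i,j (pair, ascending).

0. or/sub @i0,i1  | dual
1. mul @i2  | no-port MUL/BR
2. blt/st @i3,i4  | dual
3. ld @i5  | RAW r1
4. sub/st @i6,i7  | dual

ISSUED = 5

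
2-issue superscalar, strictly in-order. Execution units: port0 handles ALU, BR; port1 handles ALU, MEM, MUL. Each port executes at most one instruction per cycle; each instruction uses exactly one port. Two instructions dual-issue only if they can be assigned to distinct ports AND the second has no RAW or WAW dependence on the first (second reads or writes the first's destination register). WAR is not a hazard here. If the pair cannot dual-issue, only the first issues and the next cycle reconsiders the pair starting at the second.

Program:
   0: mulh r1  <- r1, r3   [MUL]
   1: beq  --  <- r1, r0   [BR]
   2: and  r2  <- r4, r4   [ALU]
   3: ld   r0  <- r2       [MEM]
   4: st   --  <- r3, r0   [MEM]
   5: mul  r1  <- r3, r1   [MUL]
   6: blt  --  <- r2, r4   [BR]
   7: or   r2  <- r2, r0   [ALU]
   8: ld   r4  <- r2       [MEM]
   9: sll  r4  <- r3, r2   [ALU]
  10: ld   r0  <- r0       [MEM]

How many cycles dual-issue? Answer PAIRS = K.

t=0 i0:mulh ; RAW r1
t=1 i1+i2:beq and ; 2-wide
t=2 i3:ld ; no-port MEM/MEM
t=3 i4:st ; no-port MEM/MUL
t=4 i5+i6:mul blt ; 2-wide
t=5 i7:or ; RAW r2
t=6 i8:ld ; WAW r4
t=7 i9+i10:sll ld ; 2-wide

PAIRS = 3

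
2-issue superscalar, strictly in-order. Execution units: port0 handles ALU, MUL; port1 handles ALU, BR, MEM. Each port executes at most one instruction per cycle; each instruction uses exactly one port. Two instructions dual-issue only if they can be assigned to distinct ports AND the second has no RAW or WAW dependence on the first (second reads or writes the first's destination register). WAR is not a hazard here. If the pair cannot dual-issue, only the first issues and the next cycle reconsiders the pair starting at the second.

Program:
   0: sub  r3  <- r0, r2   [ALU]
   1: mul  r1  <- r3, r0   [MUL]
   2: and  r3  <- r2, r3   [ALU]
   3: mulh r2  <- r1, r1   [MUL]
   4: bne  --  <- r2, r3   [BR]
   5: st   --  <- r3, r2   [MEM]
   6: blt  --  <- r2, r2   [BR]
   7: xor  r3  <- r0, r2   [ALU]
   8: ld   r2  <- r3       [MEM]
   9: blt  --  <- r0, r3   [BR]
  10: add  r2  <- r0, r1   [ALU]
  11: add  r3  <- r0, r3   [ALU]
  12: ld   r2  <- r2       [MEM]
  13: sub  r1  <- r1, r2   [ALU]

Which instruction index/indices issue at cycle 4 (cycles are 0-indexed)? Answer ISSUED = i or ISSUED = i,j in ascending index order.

ISSUED = 5

t=0 i0:sub ; RAW r3
t=1 i1,i2:mul+and ; 2-wide
t=2 i3:mulh ; RAW r2
t=3 i4:bne ; no-port BR/MEM
t=4 i5:st ; no-port MEM/BR
t=5 i6,i7:blt+xor ; 2-wide
t=6 i8:ld ; no-port MEM/BR
t=7 i9,i10:blt+add ; 2-wide
t=8 i11,i12:add+ld ; 2-wide
t=9 i13:sub ; tail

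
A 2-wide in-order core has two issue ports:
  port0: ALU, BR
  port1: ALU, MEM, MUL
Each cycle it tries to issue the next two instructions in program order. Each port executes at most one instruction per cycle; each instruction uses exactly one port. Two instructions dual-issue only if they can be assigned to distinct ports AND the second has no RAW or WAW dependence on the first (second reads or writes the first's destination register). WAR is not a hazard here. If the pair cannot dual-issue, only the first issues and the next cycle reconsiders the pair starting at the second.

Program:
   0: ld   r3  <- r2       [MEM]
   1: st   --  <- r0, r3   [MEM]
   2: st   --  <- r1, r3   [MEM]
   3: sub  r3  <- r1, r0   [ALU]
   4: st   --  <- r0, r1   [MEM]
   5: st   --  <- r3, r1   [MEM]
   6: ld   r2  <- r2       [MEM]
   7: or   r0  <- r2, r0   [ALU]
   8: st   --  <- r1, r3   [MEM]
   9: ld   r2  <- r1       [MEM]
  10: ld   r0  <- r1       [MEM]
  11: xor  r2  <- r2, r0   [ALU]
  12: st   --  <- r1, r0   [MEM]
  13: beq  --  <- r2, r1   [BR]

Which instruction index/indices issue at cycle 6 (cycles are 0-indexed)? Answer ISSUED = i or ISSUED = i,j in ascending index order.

[0] i0  ld.MEM  -- no-port MEM/MEM
[1] i1  st.MEM  -- no-port MEM/MEM
[2] i2&i3  st.MEM sub.ALU  -- pair
[3] i4  st.MEM  -- no-port MEM/MEM
[4] i5  st.MEM  -- no-port MEM/MEM
[5] i6  ld.MEM  -- RAW r2
[6] i7&i8  or.ALU st.MEM  -- pair
[7] i9  ld.MEM  -- no-port MEM/MEM
[8] i10  ld.MEM  -- RAW r0
[9] i11&i12  xor.ALU st.MEM  -- pair
[10] i13  beq.BR  -- tail

ISSUED = 7,8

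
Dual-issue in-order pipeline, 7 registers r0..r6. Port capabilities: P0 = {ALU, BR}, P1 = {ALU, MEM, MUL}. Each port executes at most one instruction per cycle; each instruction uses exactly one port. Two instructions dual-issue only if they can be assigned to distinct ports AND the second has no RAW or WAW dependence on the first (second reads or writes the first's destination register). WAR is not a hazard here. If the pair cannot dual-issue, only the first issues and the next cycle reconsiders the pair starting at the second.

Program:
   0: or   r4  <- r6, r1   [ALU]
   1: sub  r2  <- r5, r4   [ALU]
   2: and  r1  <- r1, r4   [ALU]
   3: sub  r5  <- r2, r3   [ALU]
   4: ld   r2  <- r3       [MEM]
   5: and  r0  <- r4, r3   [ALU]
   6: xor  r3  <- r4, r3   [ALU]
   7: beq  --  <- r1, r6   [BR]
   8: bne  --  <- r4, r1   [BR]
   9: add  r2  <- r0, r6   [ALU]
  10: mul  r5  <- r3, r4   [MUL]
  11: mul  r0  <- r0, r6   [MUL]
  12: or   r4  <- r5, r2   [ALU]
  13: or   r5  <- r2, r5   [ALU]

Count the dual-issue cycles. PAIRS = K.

0. or.ALU @i0  | RAW r4
1. sub.ALU and.ALU @i1&i2  | dual
2. sub.ALU ld.MEM @i3&i4  | dual
3. and.ALU xor.ALU @i5&i6  | dual
4. beq.BR @i7  | no-port BR/BR
5. bne.BR add.ALU @i8&i9  | dual
6. mul.MUL @i10  | no-port MUL/MUL
7. mul.MUL or.ALU @i11&i12  | dual
8. or.ALU @i13  | tail

PAIRS = 5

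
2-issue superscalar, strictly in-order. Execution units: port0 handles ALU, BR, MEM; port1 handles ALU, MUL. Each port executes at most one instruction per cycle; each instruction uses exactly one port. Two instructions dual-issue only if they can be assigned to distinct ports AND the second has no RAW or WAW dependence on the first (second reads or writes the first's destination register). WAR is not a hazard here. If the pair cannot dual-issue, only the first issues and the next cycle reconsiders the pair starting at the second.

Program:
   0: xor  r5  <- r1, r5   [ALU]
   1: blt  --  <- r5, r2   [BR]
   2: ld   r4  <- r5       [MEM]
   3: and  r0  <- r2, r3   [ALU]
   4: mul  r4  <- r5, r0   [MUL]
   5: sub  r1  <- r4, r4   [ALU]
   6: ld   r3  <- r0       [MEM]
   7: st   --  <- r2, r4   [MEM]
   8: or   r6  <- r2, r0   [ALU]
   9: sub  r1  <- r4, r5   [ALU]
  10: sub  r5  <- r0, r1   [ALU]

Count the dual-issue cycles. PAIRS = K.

PAIRS = 3

[0] i0  xor  -- RAW r5
[1] i1  blt  -- no-port BR/MEM
[2] i2+i3  ld and  -- pair
[3] i4  mul  -- RAW r4
[4] i5+i6  sub ld  -- pair
[5] i7+i8  st or  -- pair
[6] i9  sub  -- RAW r1
[7] i10  sub  -- tail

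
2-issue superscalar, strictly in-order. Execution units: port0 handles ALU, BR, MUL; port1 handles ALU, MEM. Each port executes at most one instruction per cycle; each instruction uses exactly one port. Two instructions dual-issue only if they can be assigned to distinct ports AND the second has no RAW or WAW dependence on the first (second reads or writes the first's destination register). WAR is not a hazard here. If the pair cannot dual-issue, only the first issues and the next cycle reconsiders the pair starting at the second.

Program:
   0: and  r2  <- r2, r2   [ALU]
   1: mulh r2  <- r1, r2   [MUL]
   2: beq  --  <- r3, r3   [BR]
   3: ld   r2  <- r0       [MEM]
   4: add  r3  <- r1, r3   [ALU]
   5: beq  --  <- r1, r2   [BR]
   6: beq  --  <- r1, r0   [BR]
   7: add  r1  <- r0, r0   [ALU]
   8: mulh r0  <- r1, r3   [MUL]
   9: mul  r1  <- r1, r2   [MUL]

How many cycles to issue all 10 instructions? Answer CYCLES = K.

CYCLES = 7

[0] i0  and.ALU  -- RAW+WAW r2
[1] i1  mulh.MUL  -- no-port MUL/BR
[2] i2,i3  beq.BR ld.MEM  -- dual
[3] i4,i5  add.ALU beq.BR  -- dual
[4] i6,i7  beq.BR add.ALU  -- dual
[5] i8  mulh.MUL  -- no-port MUL/MUL
[6] i9  mul.MUL  -- tail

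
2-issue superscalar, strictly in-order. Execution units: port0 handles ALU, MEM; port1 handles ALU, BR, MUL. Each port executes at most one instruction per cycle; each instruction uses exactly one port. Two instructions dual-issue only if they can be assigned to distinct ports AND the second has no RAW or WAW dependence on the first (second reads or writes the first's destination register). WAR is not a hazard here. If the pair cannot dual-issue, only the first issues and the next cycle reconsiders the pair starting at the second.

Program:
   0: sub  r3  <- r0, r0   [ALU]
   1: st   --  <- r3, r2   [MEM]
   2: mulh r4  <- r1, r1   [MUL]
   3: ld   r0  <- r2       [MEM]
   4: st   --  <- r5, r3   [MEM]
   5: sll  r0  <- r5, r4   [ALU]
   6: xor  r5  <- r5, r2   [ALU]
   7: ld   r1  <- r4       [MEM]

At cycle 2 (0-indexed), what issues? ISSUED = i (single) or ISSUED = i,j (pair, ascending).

#0 head=0: sub i0 RAW r3
#1 head=1: st+mulh i1+i2 pair
#2 head=3: ld i3 no-port MEM/MEM
#3 head=4: st+sll i4+i5 pair
#4 head=6: xor+ld i6+i7 pair

ISSUED = 3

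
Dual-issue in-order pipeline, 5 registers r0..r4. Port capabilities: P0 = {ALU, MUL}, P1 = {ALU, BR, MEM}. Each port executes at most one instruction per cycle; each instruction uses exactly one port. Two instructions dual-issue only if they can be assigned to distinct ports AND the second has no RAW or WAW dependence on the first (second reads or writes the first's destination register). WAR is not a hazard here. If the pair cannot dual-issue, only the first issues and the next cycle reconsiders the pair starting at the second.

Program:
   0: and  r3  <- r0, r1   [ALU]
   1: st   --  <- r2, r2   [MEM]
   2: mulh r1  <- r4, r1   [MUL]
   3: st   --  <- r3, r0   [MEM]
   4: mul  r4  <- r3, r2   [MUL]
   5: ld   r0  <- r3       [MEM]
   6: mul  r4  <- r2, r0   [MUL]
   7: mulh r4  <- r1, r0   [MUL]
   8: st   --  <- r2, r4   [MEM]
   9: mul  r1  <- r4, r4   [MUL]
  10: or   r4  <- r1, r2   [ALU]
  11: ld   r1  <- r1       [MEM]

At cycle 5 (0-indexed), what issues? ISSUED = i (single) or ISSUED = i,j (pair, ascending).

[0] i0&i1  and.ALU;st.MEM  -- 2-wide
[1] i2&i3  mulh.MUL;st.MEM  -- 2-wide
[2] i4&i5  mul.MUL;ld.MEM  -- 2-wide
[3] i6  mul.MUL  -- no-port MUL/MUL
[4] i7  mulh.MUL  -- RAW r4
[5] i8&i9  st.MEM;mul.MUL  -- 2-wide
[6] i10&i11  or.ALU;ld.MEM  -- 2-wide

ISSUED = 8,9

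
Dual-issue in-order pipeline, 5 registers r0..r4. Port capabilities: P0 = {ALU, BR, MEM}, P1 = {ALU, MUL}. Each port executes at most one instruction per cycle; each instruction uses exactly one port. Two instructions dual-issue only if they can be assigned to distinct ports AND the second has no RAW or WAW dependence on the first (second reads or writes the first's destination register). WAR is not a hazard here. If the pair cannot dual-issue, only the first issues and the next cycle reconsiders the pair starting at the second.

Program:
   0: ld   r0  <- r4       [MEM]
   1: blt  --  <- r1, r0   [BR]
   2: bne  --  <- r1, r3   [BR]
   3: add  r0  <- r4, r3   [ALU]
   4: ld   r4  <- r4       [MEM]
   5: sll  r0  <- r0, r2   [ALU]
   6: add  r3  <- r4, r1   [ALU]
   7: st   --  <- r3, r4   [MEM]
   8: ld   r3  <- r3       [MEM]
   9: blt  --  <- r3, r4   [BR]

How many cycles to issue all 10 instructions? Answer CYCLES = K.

  cy0 -> i0 (ld) no-port MEM/BR
  cy1 -> i1 (blt) no-port BR/BR
  cy2 -> i2/i3 (bne+add) 2-wide
  cy3 -> i4/i5 (ld+sll) 2-wide
  cy4 -> i6 (add) RAW r3
  cy5 -> i7 (st) no-port MEM/MEM
  cy6 -> i8 (ld) no-port MEM/BR
  cy7 -> i9 (blt) tail

CYCLES = 8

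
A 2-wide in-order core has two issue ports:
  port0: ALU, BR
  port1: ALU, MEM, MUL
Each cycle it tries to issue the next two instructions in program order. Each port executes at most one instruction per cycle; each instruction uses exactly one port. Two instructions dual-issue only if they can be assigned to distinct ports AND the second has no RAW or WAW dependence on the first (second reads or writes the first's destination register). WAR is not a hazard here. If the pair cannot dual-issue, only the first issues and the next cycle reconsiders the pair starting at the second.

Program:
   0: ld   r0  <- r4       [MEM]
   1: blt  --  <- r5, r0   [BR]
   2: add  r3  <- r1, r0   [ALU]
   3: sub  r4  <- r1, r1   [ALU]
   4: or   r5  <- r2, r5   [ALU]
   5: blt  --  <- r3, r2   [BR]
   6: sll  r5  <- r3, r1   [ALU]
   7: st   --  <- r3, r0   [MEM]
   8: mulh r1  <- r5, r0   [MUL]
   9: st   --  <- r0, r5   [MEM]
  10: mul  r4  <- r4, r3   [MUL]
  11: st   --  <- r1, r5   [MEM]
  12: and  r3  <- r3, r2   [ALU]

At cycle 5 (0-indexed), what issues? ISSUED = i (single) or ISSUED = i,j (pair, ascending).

ISSUED = 8

t=0 i0:ld ; RAW r0
t=1 i1&i2:blt;add ; dual
t=2 i3&i4:sub;or ; dual
t=3 i5&i6:blt;sll ; dual
t=4 i7:st ; no-port MEM/MUL
t=5 i8:mulh ; no-port MUL/MEM
t=6 i9:st ; no-port MEM/MUL
t=7 i10:mul ; no-port MUL/MEM
t=8 i11&i12:st;and ; dual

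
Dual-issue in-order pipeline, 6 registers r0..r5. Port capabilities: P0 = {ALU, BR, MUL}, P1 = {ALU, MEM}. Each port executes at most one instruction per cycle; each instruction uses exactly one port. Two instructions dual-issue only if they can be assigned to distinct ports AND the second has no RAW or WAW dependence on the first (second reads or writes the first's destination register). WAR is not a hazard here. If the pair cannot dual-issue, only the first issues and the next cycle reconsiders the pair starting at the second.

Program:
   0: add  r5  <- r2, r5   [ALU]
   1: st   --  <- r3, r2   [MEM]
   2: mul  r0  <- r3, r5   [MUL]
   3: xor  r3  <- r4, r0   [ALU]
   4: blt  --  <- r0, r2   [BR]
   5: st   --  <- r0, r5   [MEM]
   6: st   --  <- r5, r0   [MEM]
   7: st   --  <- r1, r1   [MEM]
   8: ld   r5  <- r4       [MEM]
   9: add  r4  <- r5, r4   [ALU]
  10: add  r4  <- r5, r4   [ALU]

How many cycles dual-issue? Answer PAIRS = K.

PAIRS = 2

#0 head=0: add.ALU st.MEM i0/i1 2-wide
#1 head=2: mul.MUL i2 RAW r0
#2 head=3: xor.ALU blt.BR i3/i4 2-wide
#3 head=5: st.MEM i5 no-port MEM/MEM
#4 head=6: st.MEM i6 no-port MEM/MEM
#5 head=7: st.MEM i7 no-port MEM/MEM
#6 head=8: ld.MEM i8 RAW r5
#7 head=9: add.ALU i9 RAW+WAW r4
#8 head=10: add.ALU i10 tail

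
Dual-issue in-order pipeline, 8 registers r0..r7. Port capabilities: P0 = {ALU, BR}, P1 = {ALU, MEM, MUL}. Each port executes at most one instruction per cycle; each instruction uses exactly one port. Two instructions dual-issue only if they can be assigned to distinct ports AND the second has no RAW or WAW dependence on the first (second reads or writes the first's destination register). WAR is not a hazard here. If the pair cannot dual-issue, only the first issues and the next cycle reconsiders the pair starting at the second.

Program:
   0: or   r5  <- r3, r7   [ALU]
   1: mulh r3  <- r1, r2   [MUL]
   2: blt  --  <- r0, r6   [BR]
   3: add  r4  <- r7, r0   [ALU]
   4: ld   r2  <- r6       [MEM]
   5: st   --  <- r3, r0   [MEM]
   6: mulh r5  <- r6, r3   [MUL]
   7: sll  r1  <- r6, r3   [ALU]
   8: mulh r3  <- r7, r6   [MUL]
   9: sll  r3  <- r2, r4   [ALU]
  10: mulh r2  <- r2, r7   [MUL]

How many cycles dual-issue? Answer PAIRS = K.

PAIRS = 4

[0] i0+i1  or;mulh  -- dual
[1] i2+i3  blt;add  -- dual
[2] i4  ld  -- no-port MEM/MEM
[3] i5  st  -- no-port MEM/MUL
[4] i6+i7  mulh;sll  -- dual
[5] i8  mulh  -- WAW r3
[6] i9+i10  sll;mulh  -- dual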